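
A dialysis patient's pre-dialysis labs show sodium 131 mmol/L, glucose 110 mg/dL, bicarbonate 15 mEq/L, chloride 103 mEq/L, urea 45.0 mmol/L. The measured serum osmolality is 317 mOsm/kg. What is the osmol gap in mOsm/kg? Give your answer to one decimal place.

3.9 mOsm/kg

Calculated osmolality = 2·Na + glucose/18 + urea
= 2·131 + 110/18 + 45
= 262 + 6.11 + 45
= 313.11 mOsm/kg ≈ 313.1 mOsm/kg
Osmolar gap = measured − calculated = 317 − 313.1 = 3.9 mOsm/kg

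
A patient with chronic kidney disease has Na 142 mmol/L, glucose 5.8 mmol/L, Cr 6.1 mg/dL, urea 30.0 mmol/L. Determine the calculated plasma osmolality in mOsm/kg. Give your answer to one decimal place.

319.8 mOsm/kg

Calculated osmolality = 2·Na + glucose + urea
= 2·142 + 5.8 + 30
= 284 + 5.80 + 30
= 319.8 mOsm/kg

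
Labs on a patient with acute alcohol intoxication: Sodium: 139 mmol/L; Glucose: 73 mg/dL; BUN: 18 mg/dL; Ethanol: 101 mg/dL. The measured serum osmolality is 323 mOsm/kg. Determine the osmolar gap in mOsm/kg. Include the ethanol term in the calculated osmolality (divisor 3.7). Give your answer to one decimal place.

Calculated osmolality = 2·Na + glucose/18 + BUN/2.8 + ethanol/3.7
= 2·139 + 73/18 + 18/2.8 + 101/3.7
= 278 + 4.06 + 6.43 + 27.30
= 315.79 mOsm/kg ≈ 315.8 mOsm/kg
Osmolar gap = measured − calculated = 323 − 315.8 = 7.2 mOsm/kg

7.2 mOsm/kg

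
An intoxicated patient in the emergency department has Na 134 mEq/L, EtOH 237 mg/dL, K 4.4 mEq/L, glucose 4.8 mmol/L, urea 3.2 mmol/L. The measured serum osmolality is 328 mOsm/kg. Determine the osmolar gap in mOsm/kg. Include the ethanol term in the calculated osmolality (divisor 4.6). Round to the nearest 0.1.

Calculated osmolality = 2·Na + glucose + urea + ethanol/4.6
= 2·134 + 4.8 + 3.2 + 237/4.6
= 268 + 4.80 + 3.20 + 51.52
= 327.52 mOsm/kg ≈ 327.5 mOsm/kg
Osmolar gap = measured − calculated = 328 − 327.5 = 0.5 mOsm/kg

0.5 mOsm/kg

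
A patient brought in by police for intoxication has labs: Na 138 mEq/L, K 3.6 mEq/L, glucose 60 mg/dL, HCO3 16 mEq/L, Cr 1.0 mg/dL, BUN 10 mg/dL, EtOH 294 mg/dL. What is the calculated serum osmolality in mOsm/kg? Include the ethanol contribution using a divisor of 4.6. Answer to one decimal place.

346.8 mOsm/kg

Calculated osmolality = 2·Na + glucose/18 + BUN/2.8 + ethanol/4.6
= 2·138 + 60/18 + 10/2.8 + 294/4.6
= 276 + 3.33 + 3.57 + 63.91
= 346.81 mOsm/kg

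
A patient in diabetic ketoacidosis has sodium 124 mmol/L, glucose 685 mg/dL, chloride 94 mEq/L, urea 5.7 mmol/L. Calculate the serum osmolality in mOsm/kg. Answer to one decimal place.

291.8 mOsm/kg

Calculated osmolality = 2·Na + glucose/18 + urea
= 2·124 + 685/18 + 5.7
= 248 + 38.06 + 5.70
= 291.76 mOsm/kg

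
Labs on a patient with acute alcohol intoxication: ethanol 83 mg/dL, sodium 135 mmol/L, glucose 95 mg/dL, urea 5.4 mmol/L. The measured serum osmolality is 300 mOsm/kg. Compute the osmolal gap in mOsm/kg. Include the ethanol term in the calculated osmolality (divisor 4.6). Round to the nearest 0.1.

Calculated osmolality = 2·Na + glucose/18 + urea + ethanol/4.6
= 2·135 + 95/18 + 5.4 + 83/4.6
= 270 + 5.28 + 5.40 + 18.04
= 298.72 mOsm/kg ≈ 298.7 mOsm/kg
Osmolar gap = measured − calculated = 300 − 298.7 = 1.3 mOsm/kg

1.3 mOsm/kg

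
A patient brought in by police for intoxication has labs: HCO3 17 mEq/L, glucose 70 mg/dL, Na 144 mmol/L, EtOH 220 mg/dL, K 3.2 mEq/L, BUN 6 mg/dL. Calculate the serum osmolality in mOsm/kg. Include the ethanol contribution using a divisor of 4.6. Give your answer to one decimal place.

Calculated osmolality = 2·Na + glucose/18 + BUN/2.8 + ethanol/4.6
= 2·144 + 70/18 + 6/2.8 + 220/4.6
= 288 + 3.89 + 2.14 + 47.83
= 341.86 mOsm/kg

341.9 mOsm/kg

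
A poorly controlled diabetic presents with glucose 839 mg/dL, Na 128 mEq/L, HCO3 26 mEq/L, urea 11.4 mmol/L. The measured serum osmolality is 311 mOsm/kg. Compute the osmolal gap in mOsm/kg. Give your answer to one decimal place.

-3.0 mOsm/kg

Calculated osmolality = 2·Na + glucose/18 + urea
= 2·128 + 839/18 + 11.4
= 256 + 46.61 + 11.40
= 314.01 mOsm/kg ≈ 314.0 mOsm/kg
Osmolar gap = measured − calculated = 311 − 314.0 = -3.0 mOsm/kg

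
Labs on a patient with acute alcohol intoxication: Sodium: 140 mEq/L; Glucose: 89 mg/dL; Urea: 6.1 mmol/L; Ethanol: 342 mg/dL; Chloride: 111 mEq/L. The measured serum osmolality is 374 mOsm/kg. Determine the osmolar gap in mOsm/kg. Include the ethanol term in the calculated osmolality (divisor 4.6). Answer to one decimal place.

Calculated osmolality = 2·Na + glucose/18 + urea + ethanol/4.6
= 2·140 + 89/18 + 6.1 + 342/4.6
= 280 + 4.94 + 6.10 + 74.35
= 365.39 mOsm/kg ≈ 365.4 mOsm/kg
Osmolar gap = measured − calculated = 374 − 365.4 = 8.6 mOsm/kg

8.6 mOsm/kg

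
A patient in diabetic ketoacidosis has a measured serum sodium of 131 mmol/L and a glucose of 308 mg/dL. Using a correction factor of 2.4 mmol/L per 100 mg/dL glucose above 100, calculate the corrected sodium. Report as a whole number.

136 mmol/L

Corrected Na = measured Na + 2.4 · (glucose − 100)/100
= 131 + 2.4 · (308 − 100)/100
= 131 + 5
= 136 mmol/L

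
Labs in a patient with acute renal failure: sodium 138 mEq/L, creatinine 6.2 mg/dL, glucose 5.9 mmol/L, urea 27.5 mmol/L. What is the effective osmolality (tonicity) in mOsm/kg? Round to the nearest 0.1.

281.9 mOsm/kg

Effective osmolality excludes urea (freely permeant across cell membranes):
2·Na + glucose
= 2·138 + 5.9
= 276 + 5.9
= 281.9 mOsm/kg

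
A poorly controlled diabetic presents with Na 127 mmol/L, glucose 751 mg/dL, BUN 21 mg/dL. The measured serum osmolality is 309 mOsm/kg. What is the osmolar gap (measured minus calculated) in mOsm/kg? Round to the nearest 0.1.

Calculated osmolality = 2·Na + glucose/18 + BUN/2.8
= 2·127 + 751/18 + 21/2.8
= 254 + 41.72 + 7.50
= 303.22 mOsm/kg ≈ 303.2 mOsm/kg
Osmolar gap = measured − calculated = 309 − 303.2 = 5.8 mOsm/kg

5.8 mOsm/kg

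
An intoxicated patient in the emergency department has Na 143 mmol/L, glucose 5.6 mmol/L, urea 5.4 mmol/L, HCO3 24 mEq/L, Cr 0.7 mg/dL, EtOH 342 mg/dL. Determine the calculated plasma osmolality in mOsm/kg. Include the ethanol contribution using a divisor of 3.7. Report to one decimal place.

389.4 mOsm/kg

Calculated osmolality = 2·Na + glucose + urea + ethanol/3.7
= 2·143 + 5.6 + 5.4 + 342/3.7
= 286 + 5.60 + 5.40 + 92.43
= 389.43 mOsm/kg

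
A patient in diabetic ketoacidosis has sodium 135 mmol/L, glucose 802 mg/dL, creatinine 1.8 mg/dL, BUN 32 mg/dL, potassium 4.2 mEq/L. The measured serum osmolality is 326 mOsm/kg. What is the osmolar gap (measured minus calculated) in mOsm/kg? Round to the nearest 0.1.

0.0 mOsm/kg

Calculated osmolality = 2·Na + glucose/18 + BUN/2.8
= 2·135 + 802/18 + 32/2.8
= 270 + 44.56 + 11.43
= 325.99 mOsm/kg ≈ 326.0 mOsm/kg
Osmolar gap = measured − calculated = 326 − 326.0 = 0.0 mOsm/kg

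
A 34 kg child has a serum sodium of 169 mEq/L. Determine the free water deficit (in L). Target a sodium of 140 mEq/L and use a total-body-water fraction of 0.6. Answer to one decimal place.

4.2 L

TBW = 0.6 · 34 = 20.4 L
Free water deficit = TBW · (Na/140 − 1)
= 20.4 · (169/140 − 1)
= 20.4 · 0.2071
= 4.22 L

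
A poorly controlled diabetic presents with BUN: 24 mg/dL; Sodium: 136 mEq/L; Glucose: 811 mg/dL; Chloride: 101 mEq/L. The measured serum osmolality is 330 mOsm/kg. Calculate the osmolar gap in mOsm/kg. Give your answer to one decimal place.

4.4 mOsm/kg

Calculated osmolality = 2·Na + glucose/18 + BUN/2.8
= 2·136 + 811/18 + 24/2.8
= 272 + 45.06 + 8.57
= 325.63 mOsm/kg ≈ 325.6 mOsm/kg
Osmolar gap = measured − calculated = 330 − 325.6 = 4.4 mOsm/kg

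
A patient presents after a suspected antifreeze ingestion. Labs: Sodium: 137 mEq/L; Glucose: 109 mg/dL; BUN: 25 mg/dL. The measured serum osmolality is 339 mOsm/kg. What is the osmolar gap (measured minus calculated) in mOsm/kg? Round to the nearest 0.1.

50.0 mOsm/kg

Calculated osmolality = 2·Na + glucose/18 + BUN/2.8
= 2·137 + 109/18 + 25/2.8
= 274 + 6.06 + 8.93
= 288.99 mOsm/kg ≈ 289.0 mOsm/kg
Osmolar gap = measured − calculated = 339 − 289.0 = 50.0 mOsm/kg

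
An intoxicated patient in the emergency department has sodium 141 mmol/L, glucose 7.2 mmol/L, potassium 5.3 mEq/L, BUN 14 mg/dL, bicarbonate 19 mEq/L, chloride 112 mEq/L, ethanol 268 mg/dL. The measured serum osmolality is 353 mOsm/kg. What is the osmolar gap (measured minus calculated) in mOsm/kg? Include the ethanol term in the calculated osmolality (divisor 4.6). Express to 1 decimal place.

0.5 mOsm/kg

Calculated osmolality = 2·Na + glucose + BUN/2.8 + ethanol/4.6
= 2·141 + 7.2 + 14/2.8 + 268/4.6
= 282 + 7.20 + 5 + 58.26
= 352.46 mOsm/kg ≈ 352.5 mOsm/kg
Osmolar gap = measured − calculated = 353 − 352.5 = 0.5 mOsm/kg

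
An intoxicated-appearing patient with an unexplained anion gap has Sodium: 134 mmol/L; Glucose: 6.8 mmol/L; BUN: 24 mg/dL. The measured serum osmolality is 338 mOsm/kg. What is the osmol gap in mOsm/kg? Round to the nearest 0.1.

54.6 mOsm/kg

Calculated osmolality = 2·Na + glucose + BUN/2.8
= 2·134 + 6.8 + 24/2.8
= 268 + 6.80 + 8.57
= 283.37 mOsm/kg ≈ 283.4 mOsm/kg
Osmolar gap = measured − calculated = 338 − 283.4 = 54.6 mOsm/kg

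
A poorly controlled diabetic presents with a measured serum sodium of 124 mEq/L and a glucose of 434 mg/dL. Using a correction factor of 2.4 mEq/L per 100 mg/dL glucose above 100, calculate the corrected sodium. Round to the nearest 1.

132 mEq/L

Corrected Na = measured Na + 2.4 · (glucose − 100)/100
= 124 + 2.4 · (434 − 100)/100
= 124 + 8
= 132 mEq/L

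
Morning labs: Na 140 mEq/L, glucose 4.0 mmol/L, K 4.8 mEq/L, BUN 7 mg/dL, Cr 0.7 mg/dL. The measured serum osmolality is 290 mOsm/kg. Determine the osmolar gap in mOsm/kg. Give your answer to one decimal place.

3.5 mOsm/kg

Calculated osmolality = 2·Na + glucose + BUN/2.8
= 2·140 + 4 + 7/2.8
= 280 + 4 + 2.50
= 286.5 mOsm/kg ≈ 286.5 mOsm/kg
Osmolar gap = measured − calculated = 290 − 286.5 = 3.5 mOsm/kg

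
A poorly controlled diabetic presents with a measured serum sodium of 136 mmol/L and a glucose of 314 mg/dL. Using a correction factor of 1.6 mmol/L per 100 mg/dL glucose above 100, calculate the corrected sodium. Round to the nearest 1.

Corrected Na = measured Na + 1.6 · (glucose − 100)/100
= 136 + 1.6 · (314 − 100)/100
= 136 + 3.4
= 139.4 mmol/L

139 mmol/L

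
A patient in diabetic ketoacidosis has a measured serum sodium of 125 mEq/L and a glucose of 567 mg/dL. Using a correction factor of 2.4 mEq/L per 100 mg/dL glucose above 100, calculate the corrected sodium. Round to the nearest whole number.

136 mEq/L

Corrected Na = measured Na + 2.4 · (glucose − 100)/100
= 125 + 2.4 · (567 − 100)/100
= 125 + 11.2
= 136.2 mEq/L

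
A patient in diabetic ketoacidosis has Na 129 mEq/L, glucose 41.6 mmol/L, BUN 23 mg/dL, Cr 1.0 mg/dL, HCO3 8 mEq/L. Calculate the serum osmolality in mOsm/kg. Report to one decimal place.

Calculated osmolality = 2·Na + glucose + BUN/2.8
= 2·129 + 41.6 + 23/2.8
= 258 + 41.60 + 8.21
= 307.81 mOsm/kg

307.8 mOsm/kg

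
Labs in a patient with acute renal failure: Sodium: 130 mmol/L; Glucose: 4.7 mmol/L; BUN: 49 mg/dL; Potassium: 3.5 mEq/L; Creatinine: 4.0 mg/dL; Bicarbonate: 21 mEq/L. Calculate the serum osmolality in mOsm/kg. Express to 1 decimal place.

Calculated osmolality = 2·Na + glucose + BUN/2.8
= 2·130 + 4.7 + 49/2.8
= 260 + 4.70 + 17.50
= 282.2 mOsm/kg

282.2 mOsm/kg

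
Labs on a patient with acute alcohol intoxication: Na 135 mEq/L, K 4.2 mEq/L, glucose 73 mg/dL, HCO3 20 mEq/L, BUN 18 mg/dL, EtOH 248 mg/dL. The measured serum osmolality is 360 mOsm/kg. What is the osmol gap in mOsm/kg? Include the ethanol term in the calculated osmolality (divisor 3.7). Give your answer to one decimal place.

Calculated osmolality = 2·Na + glucose/18 + BUN/2.8 + ethanol/3.7
= 2·135 + 73/18 + 18/2.8 + 248/3.7
= 270 + 4.06 + 6.43 + 67.03
= 347.52 mOsm/kg ≈ 347.5 mOsm/kg
Osmolar gap = measured − calculated = 360 − 347.5 = 12.5 mOsm/kg

12.5 mOsm/kg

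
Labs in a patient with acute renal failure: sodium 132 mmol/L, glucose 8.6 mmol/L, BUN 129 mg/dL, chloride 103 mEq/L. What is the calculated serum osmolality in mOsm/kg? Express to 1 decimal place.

Calculated osmolality = 2·Na + glucose + BUN/2.8
= 2·132 + 8.6 + 129/2.8
= 264 + 8.60 + 46.07
= 318.67 mOsm/kg

318.7 mOsm/kg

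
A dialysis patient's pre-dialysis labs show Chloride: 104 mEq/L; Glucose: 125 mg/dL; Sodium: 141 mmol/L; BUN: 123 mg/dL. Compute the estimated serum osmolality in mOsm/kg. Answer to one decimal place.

Calculated osmolality = 2·Na + glucose/18 + BUN/2.8
= 2·141 + 125/18 + 123/2.8
= 282 + 6.94 + 43.93
= 332.87 mOsm/kg

332.9 mOsm/kg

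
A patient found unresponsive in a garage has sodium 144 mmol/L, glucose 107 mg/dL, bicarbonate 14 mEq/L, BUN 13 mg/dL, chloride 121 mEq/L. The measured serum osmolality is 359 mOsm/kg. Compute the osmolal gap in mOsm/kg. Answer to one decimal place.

Calculated osmolality = 2·Na + glucose/18 + BUN/2.8
= 2·144 + 107/18 + 13/2.8
= 288 + 5.94 + 4.64
= 298.58 mOsm/kg ≈ 298.6 mOsm/kg
Osmolar gap = measured − calculated = 359 − 298.6 = 60.4 mOsm/kg

60.4 mOsm/kg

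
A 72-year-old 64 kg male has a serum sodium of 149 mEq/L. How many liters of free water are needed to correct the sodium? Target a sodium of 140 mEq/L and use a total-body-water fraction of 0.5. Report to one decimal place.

TBW = 0.5 · 64 = 32 L
Free water deficit = TBW · (Na/140 − 1)
= 32 · (149/140 − 1)
= 32 · 0.0643
= 2.06 L

2.1 L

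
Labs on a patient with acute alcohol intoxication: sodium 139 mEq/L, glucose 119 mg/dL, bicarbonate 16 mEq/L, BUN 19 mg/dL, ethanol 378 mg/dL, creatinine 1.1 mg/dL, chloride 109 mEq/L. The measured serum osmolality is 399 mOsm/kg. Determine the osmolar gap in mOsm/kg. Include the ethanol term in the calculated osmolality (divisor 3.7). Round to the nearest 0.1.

Calculated osmolality = 2·Na + glucose/18 + BUN/2.8 + ethanol/3.7
= 2·139 + 119/18 + 19/2.8 + 378/3.7
= 278 + 6.61 + 6.79 + 102.16
= 393.56 mOsm/kg ≈ 393.6 mOsm/kg
Osmolar gap = measured − calculated = 399 − 393.6 = 5.4 mOsm/kg

5.4 mOsm/kg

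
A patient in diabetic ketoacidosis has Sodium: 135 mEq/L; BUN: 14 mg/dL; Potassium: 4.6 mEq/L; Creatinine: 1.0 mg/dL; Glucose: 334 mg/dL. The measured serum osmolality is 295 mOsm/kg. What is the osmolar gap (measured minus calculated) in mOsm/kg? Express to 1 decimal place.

Calculated osmolality = 2·Na + glucose/18 + BUN/2.8
= 2·135 + 334/18 + 14/2.8
= 270 + 18.56 + 5
= 293.56 mOsm/kg ≈ 293.6 mOsm/kg
Osmolar gap = measured − calculated = 295 − 293.6 = 1.4 mOsm/kg

1.4 mOsm/kg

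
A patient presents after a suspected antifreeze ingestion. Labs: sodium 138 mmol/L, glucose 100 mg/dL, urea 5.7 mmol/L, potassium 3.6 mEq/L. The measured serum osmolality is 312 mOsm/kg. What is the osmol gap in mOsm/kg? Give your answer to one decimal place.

Calculated osmolality = 2·Na + glucose/18 + urea
= 2·138 + 100/18 + 5.7
= 276 + 5.56 + 5.70
= 287.26 mOsm/kg ≈ 287.3 mOsm/kg
Osmolar gap = measured − calculated = 312 − 287.3 = 24.7 mOsm/kg

24.7 mOsm/kg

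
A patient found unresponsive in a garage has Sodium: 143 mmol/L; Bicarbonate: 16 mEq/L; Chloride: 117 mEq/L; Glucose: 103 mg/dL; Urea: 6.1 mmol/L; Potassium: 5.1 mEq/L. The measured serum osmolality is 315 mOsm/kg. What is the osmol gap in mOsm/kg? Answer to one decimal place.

Calculated osmolality = 2·Na + glucose/18 + urea
= 2·143 + 103/18 + 6.1
= 286 + 5.72 + 6.10
= 297.82 mOsm/kg ≈ 297.8 mOsm/kg
Osmolar gap = measured − calculated = 315 − 297.8 = 17.2 mOsm/kg

17.2 mOsm/kg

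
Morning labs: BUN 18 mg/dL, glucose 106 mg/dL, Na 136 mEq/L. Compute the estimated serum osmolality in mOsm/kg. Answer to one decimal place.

284.3 mOsm/kg

Calculated osmolality = 2·Na + glucose/18 + BUN/2.8
= 2·136 + 106/18 + 18/2.8
= 272 + 5.89 + 6.43
= 284.32 mOsm/kg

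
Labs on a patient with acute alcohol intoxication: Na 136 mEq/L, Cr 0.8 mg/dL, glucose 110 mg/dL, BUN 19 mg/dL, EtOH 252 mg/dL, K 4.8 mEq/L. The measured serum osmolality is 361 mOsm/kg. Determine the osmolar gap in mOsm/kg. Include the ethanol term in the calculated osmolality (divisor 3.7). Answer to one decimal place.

Calculated osmolality = 2·Na + glucose/18 + BUN/2.8 + ethanol/3.7
= 2·136 + 110/18 + 19/2.8 + 252/3.7
= 272 + 6.11 + 6.79 + 68.11
= 353.01 mOsm/kg ≈ 353.0 mOsm/kg
Osmolar gap = measured − calculated = 361 − 353.0 = 8.0 mOsm/kg

8.0 mOsm/kg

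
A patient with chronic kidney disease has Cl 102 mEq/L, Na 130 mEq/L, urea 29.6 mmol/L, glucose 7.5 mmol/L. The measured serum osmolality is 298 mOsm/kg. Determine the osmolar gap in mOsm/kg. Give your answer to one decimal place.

Calculated osmolality = 2·Na + glucose + urea
= 2·130 + 7.5 + 29.6
= 260 + 7.50 + 29.60
= 297.1 mOsm/kg ≈ 297.1 mOsm/kg
Osmolar gap = measured − calculated = 298 − 297.1 = 0.9 mOsm/kg

0.9 mOsm/kg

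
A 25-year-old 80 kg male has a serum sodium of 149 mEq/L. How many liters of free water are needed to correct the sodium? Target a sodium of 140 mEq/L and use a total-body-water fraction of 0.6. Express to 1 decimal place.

3.1 L

TBW = 0.6 · 80 = 48 L
Free water deficit = TBW · (Na/140 − 1)
= 48 · (149/140 − 1)
= 48 · 0.0643
= 3.09 L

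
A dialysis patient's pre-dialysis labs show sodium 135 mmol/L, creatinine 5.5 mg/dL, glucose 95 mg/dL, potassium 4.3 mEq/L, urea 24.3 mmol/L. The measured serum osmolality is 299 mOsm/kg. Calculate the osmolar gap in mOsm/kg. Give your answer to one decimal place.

-0.6 mOsm/kg

Calculated osmolality = 2·Na + glucose/18 + urea
= 2·135 + 95/18 + 24.3
= 270 + 5.28 + 24.30
= 299.58 mOsm/kg ≈ 299.6 mOsm/kg
Osmolar gap = measured − calculated = 299 − 299.6 = -0.6 mOsm/kg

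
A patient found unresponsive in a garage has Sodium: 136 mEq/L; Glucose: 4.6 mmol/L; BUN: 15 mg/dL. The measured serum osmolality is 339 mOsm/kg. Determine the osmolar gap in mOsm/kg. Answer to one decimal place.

57.0 mOsm/kg

Calculated osmolality = 2·Na + glucose + BUN/2.8
= 2·136 + 4.6 + 15/2.8
= 272 + 4.60 + 5.36
= 281.96 mOsm/kg ≈ 282.0 mOsm/kg
Osmolar gap = measured − calculated = 339 − 282.0 = 57.0 mOsm/kg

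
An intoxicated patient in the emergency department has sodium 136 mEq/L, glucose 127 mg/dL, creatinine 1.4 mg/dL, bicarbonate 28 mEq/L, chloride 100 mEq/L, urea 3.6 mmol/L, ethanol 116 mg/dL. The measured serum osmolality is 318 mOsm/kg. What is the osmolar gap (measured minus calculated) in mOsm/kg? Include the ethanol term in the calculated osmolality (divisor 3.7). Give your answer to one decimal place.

4.0 mOsm/kg

Calculated osmolality = 2·Na + glucose/18 + urea + ethanol/3.7
= 2·136 + 127/18 + 3.6 + 116/3.7
= 272 + 7.06 + 3.60 + 31.35
= 314.01 mOsm/kg ≈ 314.0 mOsm/kg
Osmolar gap = measured − calculated = 318 − 314.0 = 4.0 mOsm/kg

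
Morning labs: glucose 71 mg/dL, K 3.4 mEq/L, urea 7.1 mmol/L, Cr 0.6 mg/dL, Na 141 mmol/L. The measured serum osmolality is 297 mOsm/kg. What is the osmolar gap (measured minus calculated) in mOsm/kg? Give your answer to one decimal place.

Calculated osmolality = 2·Na + glucose/18 + urea
= 2·141 + 71/18 + 7.1
= 282 + 3.94 + 7.10
= 293.04 mOsm/kg ≈ 293.0 mOsm/kg
Osmolar gap = measured − calculated = 297 − 293.0 = 4.0 mOsm/kg

4.0 mOsm/kg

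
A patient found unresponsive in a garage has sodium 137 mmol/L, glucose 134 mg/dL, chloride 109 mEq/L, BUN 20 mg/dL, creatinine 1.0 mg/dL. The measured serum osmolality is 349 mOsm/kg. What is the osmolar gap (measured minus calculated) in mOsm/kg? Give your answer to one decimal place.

60.4 mOsm/kg

Calculated osmolality = 2·Na + glucose/18 + BUN/2.8
= 2·137 + 134/18 + 20/2.8
= 274 + 7.44 + 7.14
= 288.58 mOsm/kg ≈ 288.6 mOsm/kg
Osmolar gap = measured − calculated = 349 − 288.6 = 60.4 mOsm/kg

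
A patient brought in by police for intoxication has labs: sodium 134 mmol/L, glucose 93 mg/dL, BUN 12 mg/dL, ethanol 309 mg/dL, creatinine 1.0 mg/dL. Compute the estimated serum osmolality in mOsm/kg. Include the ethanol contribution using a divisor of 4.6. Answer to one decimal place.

Calculated osmolality = 2·Na + glucose/18 + BUN/2.8 + ethanol/4.6
= 2·134 + 93/18 + 12/2.8 + 309/4.6
= 268 + 5.17 + 4.29 + 67.17
= 344.63 mOsm/kg

344.6 mOsm/kg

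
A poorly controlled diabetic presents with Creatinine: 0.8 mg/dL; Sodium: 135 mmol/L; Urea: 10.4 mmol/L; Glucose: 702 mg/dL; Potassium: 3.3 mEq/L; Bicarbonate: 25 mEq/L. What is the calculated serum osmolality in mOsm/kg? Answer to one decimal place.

Calculated osmolality = 2·Na + glucose/18 + urea
= 2·135 + 702/18 + 10.4
= 270 + 39 + 10.40
= 319.4 mOsm/kg

319.4 mOsm/kg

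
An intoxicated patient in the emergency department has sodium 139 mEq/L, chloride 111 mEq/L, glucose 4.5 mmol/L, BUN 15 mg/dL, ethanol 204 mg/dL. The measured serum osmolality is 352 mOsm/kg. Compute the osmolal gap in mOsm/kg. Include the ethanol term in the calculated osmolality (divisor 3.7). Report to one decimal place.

9.0 mOsm/kg

Calculated osmolality = 2·Na + glucose + BUN/2.8 + ethanol/3.7
= 2·139 + 4.5 + 15/2.8 + 204/3.7
= 278 + 4.50 + 5.36 + 55.14
= 343 mOsm/kg ≈ 343.0 mOsm/kg
Osmolar gap = measured − calculated = 352 − 343.0 = 9.0 mOsm/kg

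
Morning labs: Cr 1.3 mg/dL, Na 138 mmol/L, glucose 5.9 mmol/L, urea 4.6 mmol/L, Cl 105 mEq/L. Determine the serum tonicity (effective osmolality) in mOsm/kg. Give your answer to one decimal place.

Effective osmolality excludes urea (freely permeant across cell membranes):
2·Na + glucose
= 2·138 + 5.9
= 276 + 5.9
= 281.9 mOsm/kg

281.9 mOsm/kg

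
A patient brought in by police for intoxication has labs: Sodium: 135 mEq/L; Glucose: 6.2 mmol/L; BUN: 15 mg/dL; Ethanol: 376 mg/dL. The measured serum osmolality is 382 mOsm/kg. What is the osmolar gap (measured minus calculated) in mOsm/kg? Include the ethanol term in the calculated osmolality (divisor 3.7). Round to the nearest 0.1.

-1.2 mOsm/kg

Calculated osmolality = 2·Na + glucose + BUN/2.8 + ethanol/3.7
= 2·135 + 6.2 + 15/2.8 + 376/3.7
= 270 + 6.20 + 5.36 + 101.62
= 383.18 mOsm/kg ≈ 383.2 mOsm/kg
Osmolar gap = measured − calculated = 382 − 383.2 = -1.2 mOsm/kg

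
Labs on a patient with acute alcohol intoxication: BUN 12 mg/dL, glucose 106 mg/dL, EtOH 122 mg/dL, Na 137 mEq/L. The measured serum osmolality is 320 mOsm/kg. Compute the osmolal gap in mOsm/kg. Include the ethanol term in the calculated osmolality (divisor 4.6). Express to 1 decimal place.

Calculated osmolality = 2·Na + glucose/18 + BUN/2.8 + ethanol/4.6
= 2·137 + 106/18 + 12/2.8 + 122/4.6
= 274 + 5.89 + 4.29 + 26.52
= 310.7 mOsm/kg ≈ 310.7 mOsm/kg
Osmolar gap = measured − calculated = 320 − 310.7 = 9.3 mOsm/kg

9.3 mOsm/kg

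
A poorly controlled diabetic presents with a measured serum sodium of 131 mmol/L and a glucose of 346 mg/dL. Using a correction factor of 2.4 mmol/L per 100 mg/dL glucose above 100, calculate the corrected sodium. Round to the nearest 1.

137 mmol/L

Corrected Na = measured Na + 2.4 · (glucose − 100)/100
= 131 + 2.4 · (346 − 100)/100
= 131 + 5.9
= 136.9 mmol/L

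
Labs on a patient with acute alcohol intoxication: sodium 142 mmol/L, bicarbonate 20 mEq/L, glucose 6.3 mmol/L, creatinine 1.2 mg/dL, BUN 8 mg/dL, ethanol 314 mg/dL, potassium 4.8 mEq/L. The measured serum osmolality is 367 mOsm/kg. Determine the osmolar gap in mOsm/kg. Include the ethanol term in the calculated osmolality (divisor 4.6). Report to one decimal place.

5.6 mOsm/kg

Calculated osmolality = 2·Na + glucose + BUN/2.8 + ethanol/4.6
= 2·142 + 6.3 + 8/2.8 + 314/4.6
= 284 + 6.30 + 2.86 + 68.26
= 361.42 mOsm/kg ≈ 361.4 mOsm/kg
Osmolar gap = measured − calculated = 367 − 361.4 = 5.6 mOsm/kg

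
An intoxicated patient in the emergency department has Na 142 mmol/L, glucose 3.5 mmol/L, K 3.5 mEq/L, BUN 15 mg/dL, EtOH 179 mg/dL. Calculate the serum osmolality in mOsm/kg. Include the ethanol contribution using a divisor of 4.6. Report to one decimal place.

Calculated osmolality = 2·Na + glucose + BUN/2.8 + ethanol/4.6
= 2·142 + 3.5 + 15/2.8 + 179/4.6
= 284 + 3.50 + 5.36 + 38.91
= 331.77 mOsm/kg

331.8 mOsm/kg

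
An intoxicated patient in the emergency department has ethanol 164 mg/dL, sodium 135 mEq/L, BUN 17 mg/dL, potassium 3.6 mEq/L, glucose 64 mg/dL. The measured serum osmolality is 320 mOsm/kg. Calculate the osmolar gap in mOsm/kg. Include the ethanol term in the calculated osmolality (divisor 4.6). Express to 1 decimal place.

Calculated osmolality = 2·Na + glucose/18 + BUN/2.8 + ethanol/4.6
= 2·135 + 64/18 + 17/2.8 + 164/4.6
= 270 + 3.56 + 6.07 + 35.65
= 315.28 mOsm/kg ≈ 315.3 mOsm/kg
Osmolar gap = measured − calculated = 320 − 315.3 = 4.7 mOsm/kg

4.7 mOsm/kg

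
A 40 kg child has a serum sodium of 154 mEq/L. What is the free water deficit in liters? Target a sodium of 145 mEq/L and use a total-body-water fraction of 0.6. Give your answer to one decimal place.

1.5 L

TBW = 0.6 · 40 = 24 L
Free water deficit = TBW · (Na/145 − 1)
= 24 · (154/145 − 1)
= 24 · 0.0621
= 1.49 L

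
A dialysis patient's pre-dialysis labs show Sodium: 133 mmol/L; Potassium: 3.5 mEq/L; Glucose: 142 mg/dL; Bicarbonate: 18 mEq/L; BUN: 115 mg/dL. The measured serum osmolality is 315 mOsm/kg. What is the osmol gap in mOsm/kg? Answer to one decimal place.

Calculated osmolality = 2·Na + glucose/18 + BUN/2.8
= 2·133 + 142/18 + 115/2.8
= 266 + 7.89 + 41.07
= 314.96 mOsm/kg ≈ 315.0 mOsm/kg
Osmolar gap = measured − calculated = 315 − 315.0 = 0.0 mOsm/kg

0.0 mOsm/kg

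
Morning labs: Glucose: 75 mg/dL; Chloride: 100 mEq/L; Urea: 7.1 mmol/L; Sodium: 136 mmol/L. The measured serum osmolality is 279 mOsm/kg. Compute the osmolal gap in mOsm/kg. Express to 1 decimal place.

Calculated osmolality = 2·Na + glucose/18 + urea
= 2·136 + 75/18 + 7.1
= 272 + 4.17 + 7.10
= 283.27 mOsm/kg ≈ 283.3 mOsm/kg
Osmolar gap = measured − calculated = 279 − 283.3 = -4.3 mOsm/kg

-4.3 mOsm/kg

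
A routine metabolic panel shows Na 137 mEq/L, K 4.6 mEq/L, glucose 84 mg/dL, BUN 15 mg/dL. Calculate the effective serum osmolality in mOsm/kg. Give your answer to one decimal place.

Effective osmolality excludes urea (freely permeant across cell membranes):
2·Na + glucose/18
= 2·137 + 84/18
= 274 + 4.67
= 278.67 mOsm/kg

278.7 mOsm/kg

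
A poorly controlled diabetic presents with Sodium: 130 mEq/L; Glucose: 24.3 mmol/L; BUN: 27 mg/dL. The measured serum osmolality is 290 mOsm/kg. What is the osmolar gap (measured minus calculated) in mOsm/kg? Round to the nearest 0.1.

-3.9 mOsm/kg

Calculated osmolality = 2·Na + glucose + BUN/2.8
= 2·130 + 24.3 + 27/2.8
= 260 + 24.30 + 9.64
= 293.94 mOsm/kg ≈ 293.9 mOsm/kg
Osmolar gap = measured − calculated = 290 − 293.9 = -3.9 mOsm/kg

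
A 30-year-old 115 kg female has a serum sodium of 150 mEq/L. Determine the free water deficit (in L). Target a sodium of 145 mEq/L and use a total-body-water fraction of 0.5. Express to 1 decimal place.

2.0 L

TBW = 0.5 · 115 = 57.5 L
Free water deficit = TBW · (Na/145 − 1)
= 57.5 · (150/145 − 1)
= 57.5 · 0.0345
= 1.98 L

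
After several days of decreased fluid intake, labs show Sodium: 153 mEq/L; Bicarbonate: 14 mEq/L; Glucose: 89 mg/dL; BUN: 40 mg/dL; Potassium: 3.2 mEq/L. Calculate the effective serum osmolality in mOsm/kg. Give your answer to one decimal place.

Effective osmolality excludes urea (freely permeant across cell membranes):
2·Na + glucose/18
= 2·153 + 89/18
= 306 + 4.94
= 310.94 mOsm/kg

310.9 mOsm/kg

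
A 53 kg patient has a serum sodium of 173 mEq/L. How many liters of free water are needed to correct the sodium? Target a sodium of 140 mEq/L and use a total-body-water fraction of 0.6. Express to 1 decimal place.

TBW = 0.6 · 53 = 31.8 L
Free water deficit = TBW · (Na/140 − 1)
= 31.8 · (173/140 − 1)
= 31.8 · 0.2357
= 7.5 L

7.5 L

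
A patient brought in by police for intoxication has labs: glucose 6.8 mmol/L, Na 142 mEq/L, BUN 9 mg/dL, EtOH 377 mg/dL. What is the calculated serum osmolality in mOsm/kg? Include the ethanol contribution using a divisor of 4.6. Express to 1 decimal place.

Calculated osmolality = 2·Na + glucose + BUN/2.8 + ethanol/4.6
= 2·142 + 6.8 + 9/2.8 + 377/4.6
= 284 + 6.80 + 3.21 + 81.96
= 375.97 mOsm/kg

376.0 mOsm/kg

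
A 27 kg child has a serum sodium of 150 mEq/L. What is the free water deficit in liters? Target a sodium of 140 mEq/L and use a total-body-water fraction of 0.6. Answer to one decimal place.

TBW = 0.6 · 27 = 16.2 L
Free water deficit = TBW · (Na/140 − 1)
= 16.2 · (150/140 − 1)
= 16.2 · 0.0714
= 1.16 L

1.2 L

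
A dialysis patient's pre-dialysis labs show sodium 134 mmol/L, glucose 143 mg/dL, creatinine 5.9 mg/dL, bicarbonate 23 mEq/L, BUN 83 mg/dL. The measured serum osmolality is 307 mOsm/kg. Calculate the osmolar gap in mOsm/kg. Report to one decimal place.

Calculated osmolality = 2·Na + glucose/18 + BUN/2.8
= 2·134 + 143/18 + 83/2.8
= 268 + 7.94 + 29.64
= 305.58 mOsm/kg ≈ 305.6 mOsm/kg
Osmolar gap = measured − calculated = 307 − 305.6 = 1.4 mOsm/kg

1.4 mOsm/kg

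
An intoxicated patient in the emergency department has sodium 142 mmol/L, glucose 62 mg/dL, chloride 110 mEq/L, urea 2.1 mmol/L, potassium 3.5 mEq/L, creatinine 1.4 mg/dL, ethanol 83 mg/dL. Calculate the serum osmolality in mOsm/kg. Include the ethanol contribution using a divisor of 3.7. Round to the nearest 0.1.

312.0 mOsm/kg

Calculated osmolality = 2·Na + glucose/18 + urea + ethanol/3.7
= 2·142 + 62/18 + 2.1 + 83/3.7
= 284 + 3.44 + 2.10 + 22.43
= 311.97 mOsm/kg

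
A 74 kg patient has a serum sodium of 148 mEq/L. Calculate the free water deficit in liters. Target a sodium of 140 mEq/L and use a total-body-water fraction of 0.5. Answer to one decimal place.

2.1 L

TBW = 0.5 · 74 = 37 L
Free water deficit = TBW · (Na/140 − 1)
= 37 · (148/140 − 1)
= 37 · 0.0571
= 2.11 L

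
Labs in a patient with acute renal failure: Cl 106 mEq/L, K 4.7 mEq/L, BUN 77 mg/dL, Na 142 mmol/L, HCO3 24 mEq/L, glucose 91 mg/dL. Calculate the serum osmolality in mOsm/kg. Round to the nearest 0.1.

Calculated osmolality = 2·Na + glucose/18 + BUN/2.8
= 2·142 + 91/18 + 77/2.8
= 284 + 5.06 + 27.50
= 316.56 mOsm/kg

316.6 mOsm/kg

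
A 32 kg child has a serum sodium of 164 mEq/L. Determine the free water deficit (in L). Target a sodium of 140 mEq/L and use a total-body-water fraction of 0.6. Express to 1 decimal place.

3.3 L

TBW = 0.6 · 32 = 19.2 L
Free water deficit = TBW · (Na/140 − 1)
= 19.2 · (164/140 − 1)
= 19.2 · 0.1714
= 3.29 L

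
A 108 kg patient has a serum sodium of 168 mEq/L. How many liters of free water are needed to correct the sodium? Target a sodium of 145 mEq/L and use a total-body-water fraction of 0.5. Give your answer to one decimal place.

TBW = 0.5 · 108 = 54 L
Free water deficit = TBW · (Na/145 − 1)
= 54 · (168/145 − 1)
= 54 · 0.1586
= 8.56 L

8.6 L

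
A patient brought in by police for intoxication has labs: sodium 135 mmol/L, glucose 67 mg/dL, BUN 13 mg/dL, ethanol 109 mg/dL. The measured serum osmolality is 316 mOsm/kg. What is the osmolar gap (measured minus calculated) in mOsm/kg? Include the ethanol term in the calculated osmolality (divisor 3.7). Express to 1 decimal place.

8.2 mOsm/kg

Calculated osmolality = 2·Na + glucose/18 + BUN/2.8 + ethanol/3.7
= 2·135 + 67/18 + 13/2.8 + 109/3.7
= 270 + 3.72 + 4.64 + 29.46
= 307.82 mOsm/kg ≈ 307.8 mOsm/kg
Osmolar gap = measured − calculated = 316 − 307.8 = 8.2 mOsm/kg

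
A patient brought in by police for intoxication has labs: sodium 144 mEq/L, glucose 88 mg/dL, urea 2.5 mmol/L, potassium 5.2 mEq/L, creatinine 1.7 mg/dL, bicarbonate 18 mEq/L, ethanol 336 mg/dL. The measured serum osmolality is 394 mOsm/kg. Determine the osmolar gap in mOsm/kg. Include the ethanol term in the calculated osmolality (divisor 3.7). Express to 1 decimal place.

7.8 mOsm/kg

Calculated osmolality = 2·Na + glucose/18 + urea + ethanol/3.7
= 2·144 + 88/18 + 2.5 + 336/3.7
= 288 + 4.89 + 2.50 + 90.81
= 386.2 mOsm/kg ≈ 386.2 mOsm/kg
Osmolar gap = measured − calculated = 394 − 386.2 = 7.8 mOsm/kg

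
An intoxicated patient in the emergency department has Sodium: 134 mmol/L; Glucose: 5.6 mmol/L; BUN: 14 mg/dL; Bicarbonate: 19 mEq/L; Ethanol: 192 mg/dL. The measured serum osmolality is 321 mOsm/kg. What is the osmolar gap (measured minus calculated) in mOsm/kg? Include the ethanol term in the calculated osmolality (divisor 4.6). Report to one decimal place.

Calculated osmolality = 2·Na + glucose + BUN/2.8 + ethanol/4.6
= 2·134 + 5.6 + 14/2.8 + 192/4.6
= 268 + 5.60 + 5 + 41.74
= 320.34 mOsm/kg ≈ 320.3 mOsm/kg
Osmolar gap = measured − calculated = 321 − 320.3 = 0.7 mOsm/kg

0.7 mOsm/kg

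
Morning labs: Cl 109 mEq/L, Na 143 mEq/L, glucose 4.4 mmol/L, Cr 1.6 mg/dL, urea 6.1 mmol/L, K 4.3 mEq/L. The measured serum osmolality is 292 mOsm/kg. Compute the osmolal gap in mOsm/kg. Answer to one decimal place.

-4.5 mOsm/kg

Calculated osmolality = 2·Na + glucose + urea
= 2·143 + 4.4 + 6.1
= 286 + 4.40 + 6.10
= 296.5 mOsm/kg ≈ 296.5 mOsm/kg
Osmolar gap = measured − calculated = 292 − 296.5 = -4.5 mOsm/kg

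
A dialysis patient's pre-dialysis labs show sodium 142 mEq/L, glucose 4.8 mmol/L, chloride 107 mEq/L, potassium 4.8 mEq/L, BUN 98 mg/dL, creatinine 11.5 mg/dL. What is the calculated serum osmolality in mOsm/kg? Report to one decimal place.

323.8 mOsm/kg

Calculated osmolality = 2·Na + glucose + BUN/2.8
= 2·142 + 4.8 + 98/2.8
= 284 + 4.80 + 35
= 323.8 mOsm/kg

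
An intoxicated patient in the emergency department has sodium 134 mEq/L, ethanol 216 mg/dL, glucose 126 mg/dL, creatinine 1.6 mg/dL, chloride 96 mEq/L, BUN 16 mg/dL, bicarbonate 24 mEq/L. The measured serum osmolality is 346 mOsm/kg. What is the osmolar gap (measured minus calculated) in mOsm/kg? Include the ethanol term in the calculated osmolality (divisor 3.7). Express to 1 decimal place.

6.9 mOsm/kg

Calculated osmolality = 2·Na + glucose/18 + BUN/2.8 + ethanol/3.7
= 2·134 + 126/18 + 16/2.8 + 216/3.7
= 268 + 7 + 5.71 + 58.38
= 339.09 mOsm/kg ≈ 339.1 mOsm/kg
Osmolar gap = measured − calculated = 346 − 339.1 = 6.9 mOsm/kg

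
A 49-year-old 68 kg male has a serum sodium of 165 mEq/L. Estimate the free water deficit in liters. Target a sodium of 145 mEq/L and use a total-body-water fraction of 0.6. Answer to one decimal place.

TBW = 0.6 · 68 = 40.8 L
Free water deficit = TBW · (Na/145 − 1)
= 40.8 · (165/145 − 1)
= 40.8 · 0.1379
= 5.63 L

5.6 L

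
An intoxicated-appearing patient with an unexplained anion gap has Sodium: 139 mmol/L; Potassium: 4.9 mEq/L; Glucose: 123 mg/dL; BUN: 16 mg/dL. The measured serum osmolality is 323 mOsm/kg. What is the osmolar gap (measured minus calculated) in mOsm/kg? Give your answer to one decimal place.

32.5 mOsm/kg

Calculated osmolality = 2·Na + glucose/18 + BUN/2.8
= 2·139 + 123/18 + 16/2.8
= 278 + 6.83 + 5.71
= 290.54 mOsm/kg ≈ 290.5 mOsm/kg
Osmolar gap = measured − calculated = 323 − 290.5 = 32.5 mOsm/kg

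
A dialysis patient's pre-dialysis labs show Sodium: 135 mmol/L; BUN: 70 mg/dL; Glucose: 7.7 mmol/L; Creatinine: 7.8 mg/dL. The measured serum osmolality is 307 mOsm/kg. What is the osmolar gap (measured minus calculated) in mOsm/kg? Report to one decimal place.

Calculated osmolality = 2·Na + glucose + BUN/2.8
= 2·135 + 7.7 + 70/2.8
= 270 + 7.70 + 25
= 302.7 mOsm/kg ≈ 302.7 mOsm/kg
Osmolar gap = measured − calculated = 307 − 302.7 = 4.3 mOsm/kg

4.3 mOsm/kg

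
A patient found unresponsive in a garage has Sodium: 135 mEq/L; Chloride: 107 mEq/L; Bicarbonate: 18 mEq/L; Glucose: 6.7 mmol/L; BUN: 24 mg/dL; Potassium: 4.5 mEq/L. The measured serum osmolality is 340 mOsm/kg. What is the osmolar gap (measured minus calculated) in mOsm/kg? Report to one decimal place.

Calculated osmolality = 2·Na + glucose + BUN/2.8
= 2·135 + 6.7 + 24/2.8
= 270 + 6.70 + 8.57
= 285.27 mOsm/kg ≈ 285.3 mOsm/kg
Osmolar gap = measured − calculated = 340 − 285.3 = 54.7 mOsm/kg

54.7 mOsm/kg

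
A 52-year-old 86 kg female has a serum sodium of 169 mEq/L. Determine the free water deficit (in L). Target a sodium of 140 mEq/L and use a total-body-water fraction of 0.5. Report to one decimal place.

8.9 L

TBW = 0.5 · 86 = 43 L
Free water deficit = TBW · (Na/140 − 1)
= 43 · (169/140 − 1)
= 43 · 0.2071
= 8.91 L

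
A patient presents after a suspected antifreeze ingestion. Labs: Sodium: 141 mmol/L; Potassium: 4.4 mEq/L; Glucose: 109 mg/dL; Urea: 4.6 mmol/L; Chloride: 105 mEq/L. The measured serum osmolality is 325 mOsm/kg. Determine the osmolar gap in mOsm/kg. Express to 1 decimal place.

Calculated osmolality = 2·Na + glucose/18 + urea
= 2·141 + 109/18 + 4.6
= 282 + 6.06 + 4.60
= 292.66 mOsm/kg ≈ 292.7 mOsm/kg
Osmolar gap = measured − calculated = 325 − 292.7 = 32.3 mOsm/kg

32.3 mOsm/kg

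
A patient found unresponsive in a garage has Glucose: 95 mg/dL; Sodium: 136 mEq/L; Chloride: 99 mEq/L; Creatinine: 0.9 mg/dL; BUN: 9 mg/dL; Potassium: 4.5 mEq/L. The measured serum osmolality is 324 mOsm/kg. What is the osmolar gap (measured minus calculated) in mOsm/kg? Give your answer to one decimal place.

43.5 mOsm/kg

Calculated osmolality = 2·Na + glucose/18 + BUN/2.8
= 2·136 + 95/18 + 9/2.8
= 272 + 5.28 + 3.21
= 280.49 mOsm/kg ≈ 280.5 mOsm/kg
Osmolar gap = measured − calculated = 324 − 280.5 = 43.5 mOsm/kg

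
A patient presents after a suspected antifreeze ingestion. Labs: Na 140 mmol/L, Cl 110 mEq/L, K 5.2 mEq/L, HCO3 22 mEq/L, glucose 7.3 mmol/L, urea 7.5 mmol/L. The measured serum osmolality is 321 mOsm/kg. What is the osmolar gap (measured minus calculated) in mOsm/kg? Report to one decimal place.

Calculated osmolality = 2·Na + glucose + urea
= 2·140 + 7.3 + 7.5
= 280 + 7.30 + 7.50
= 294.8 mOsm/kg ≈ 294.8 mOsm/kg
Osmolar gap = measured − calculated = 321 − 294.8 = 26.2 mOsm/kg

26.2 mOsm/kg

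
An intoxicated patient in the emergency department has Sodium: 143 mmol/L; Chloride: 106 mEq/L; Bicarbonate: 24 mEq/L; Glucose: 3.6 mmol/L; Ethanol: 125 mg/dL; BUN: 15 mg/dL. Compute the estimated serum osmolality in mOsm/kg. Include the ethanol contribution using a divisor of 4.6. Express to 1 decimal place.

322.1 mOsm/kg

Calculated osmolality = 2·Na + glucose + BUN/2.8 + ethanol/4.6
= 2·143 + 3.6 + 15/2.8 + 125/4.6
= 286 + 3.60 + 5.36 + 27.17
= 322.13 mOsm/kg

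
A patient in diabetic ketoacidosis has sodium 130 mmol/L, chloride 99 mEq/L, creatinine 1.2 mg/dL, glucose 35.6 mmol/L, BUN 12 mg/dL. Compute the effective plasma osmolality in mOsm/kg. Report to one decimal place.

Effective osmolality excludes urea (freely permeant across cell membranes):
2·Na + glucose
= 2·130 + 35.6
= 260 + 35.6
= 295.6 mOsm/kg

295.6 mOsm/kg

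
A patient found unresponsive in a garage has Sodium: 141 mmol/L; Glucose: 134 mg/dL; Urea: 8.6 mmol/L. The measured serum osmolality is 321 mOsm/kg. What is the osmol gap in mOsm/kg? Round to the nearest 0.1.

23.0 mOsm/kg

Calculated osmolality = 2·Na + glucose/18 + urea
= 2·141 + 134/18 + 8.6
= 282 + 7.44 + 8.60
= 298.04 mOsm/kg ≈ 298.0 mOsm/kg
Osmolar gap = measured − calculated = 321 − 298.0 = 23.0 mOsm/kg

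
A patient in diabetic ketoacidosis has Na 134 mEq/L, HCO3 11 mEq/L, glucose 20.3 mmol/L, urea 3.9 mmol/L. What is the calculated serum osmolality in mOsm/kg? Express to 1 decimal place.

292.2 mOsm/kg

Calculated osmolality = 2·Na + glucose + urea
= 2·134 + 20.3 + 3.9
= 268 + 20.30 + 3.90
= 292.2 mOsm/kg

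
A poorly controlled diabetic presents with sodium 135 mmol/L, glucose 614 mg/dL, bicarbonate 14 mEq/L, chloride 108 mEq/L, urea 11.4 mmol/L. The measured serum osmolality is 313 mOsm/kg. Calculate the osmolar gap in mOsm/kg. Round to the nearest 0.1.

-2.5 mOsm/kg

Calculated osmolality = 2·Na + glucose/18 + urea
= 2·135 + 614/18 + 11.4
= 270 + 34.11 + 11.40
= 315.51 mOsm/kg ≈ 315.5 mOsm/kg
Osmolar gap = measured − calculated = 313 − 315.5 = -2.5 mOsm/kg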